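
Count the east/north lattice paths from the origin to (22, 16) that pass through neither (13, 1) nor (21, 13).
Number of paths = 18516788654

Inclusion–exclusion. Total paths: C(38, 22) = 22239974430. Through P₁: C(14, 13)·C(24, 9) = 18305056. Through P₂: C(34, 21)·C(4, 1) = 3711935040. Since P₁ is strictly southwest of P₂, a monotone path through both must visit P₁ then P₂; paths through both = C(14, 13)·C(20, 8)·C(4, 1) = 7054320. Avoid both = 22239974430 − 18305056 − 3711935040 + 7054320 = 18516788654.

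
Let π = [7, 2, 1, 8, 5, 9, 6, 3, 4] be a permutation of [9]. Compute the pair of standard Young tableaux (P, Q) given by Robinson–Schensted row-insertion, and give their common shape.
P = [1, 3, 4] / [2, 5, 6] / [7, 8, 9];  Q = [1, 4, 6] / [2, 5, 7] / [3, 8, 9];  common shape = (3, 3, 3)

Row-insert the values π_1, π_2, … into P one at a time, bumping the leftmost entry strictly greater than the inserted value down to the next row. The recording tableau Q records, in position (i, j), the step at which that cell was added to P.
  Insert 7 (step 1): P = [7];  Q = [1]
  Insert 2 (step 2): P = [2] / [7];  Q = [1] / [2]
  Insert 1 (step 3): P = [1] / [2] / [7];  Q = [1] / [2] / [3]
  Insert 8 (step 4): P = [1, 8] / [2] / [7];  Q = [1, 4] / [2] / [3]
  Insert 5 (step 5): P = [1, 5] / [2, 8] / [7];  Q = [1, 4] / [2, 5] / [3]
  Insert 9 (step 6): P = [1, 5, 9] / [2, 8] / [7];  Q = [1, 4, 6] / [2, 5] / [3]
  Insert 6 (step 7): P = [1, 5, 6] / [2, 8, 9] / [7];  Q = [1, 4, 6] / [2, 5, 7] / [3]
  Insert 3 (step 8): P = [1, 3, 6] / [2, 5, 9] / [7, 8];  Q = [1, 4, 6] / [2, 5, 7] / [3, 8]
  Insert 4 (step 9): P = [1, 3, 4] / [2, 5, 6] / [7, 8, 9];  Q = [1, 4, 6] / [2, 5, 7] / [3, 8, 9]
Final shape: (3, 3, 3).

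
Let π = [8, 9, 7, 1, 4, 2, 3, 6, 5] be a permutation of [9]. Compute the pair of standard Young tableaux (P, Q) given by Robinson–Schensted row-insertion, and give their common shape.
P = [1, 2, 3, 5] / [4, 6] / [7, 9] / [8];  Q = [1, 2, 7, 8] / [3, 5] / [4, 9] / [6];  common shape = (4, 2, 2, 1)

Row-insert the values π_1, π_2, … into P one at a time, bumping the leftmost entry strictly greater than the inserted value down to the next row. The recording tableau Q records, in position (i, j), the step at which that cell was added to P.
  Insert 8 (step 1): P = [8];  Q = [1]
  Insert 9 (step 2): P = [8, 9];  Q = [1, 2]
  Insert 7 (step 3): P = [7, 9] / [8];  Q = [1, 2] / [3]
  Insert 1 (step 4): P = [1, 9] / [7] / [8];  Q = [1, 2] / [3] / [4]
  Insert 4 (step 5): P = [1, 4] / [7, 9] / [8];  Q = [1, 2] / [3, 5] / [4]
  Insert 2 (step 6): P = [1, 2] / [4, 9] / [7] / [8];  Q = [1, 2] / [3, 5] / [4] / [6]
  Insert 3 (step 7): P = [1, 2, 3] / [4, 9] / [7] / [8];  Q = [1, 2, 7] / [3, 5] / [4] / [6]
  Insert 6 (step 8): P = [1, 2, 3, 6] / [4, 9] / [7] / [8];  Q = [1, 2, 7, 8] / [3, 5] / [4] / [6]
  Insert 5 (step 9): P = [1, 2, 3, 5] / [4, 6] / [7, 9] / [8];  Q = [1, 2, 7, 8] / [3, 5] / [4, 9] / [6]
Final shape: (4, 2, 2, 1).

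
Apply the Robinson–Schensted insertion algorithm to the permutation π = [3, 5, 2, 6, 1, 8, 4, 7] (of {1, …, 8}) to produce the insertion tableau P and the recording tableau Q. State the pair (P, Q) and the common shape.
P = [1, 4, 6, 7] / [2, 5, 8] / [3];  Q = [1, 2, 4, 6] / [3, 7, 8] / [5];  common shape = (4, 3, 1)

Row-insert the values π_1, π_2, … into P one at a time, bumping the leftmost entry strictly greater than the inserted value down to the next row. The recording tableau Q records, in position (i, j), the step at which that cell was added to P.
  Insert 3 (step 1): P = [3];  Q = [1]
  Insert 5 (step 2): P = [3, 5];  Q = [1, 2]
  Insert 2 (step 3): P = [2, 5] / [3];  Q = [1, 2] / [3]
  Insert 6 (step 4): P = [2, 5, 6] / [3];  Q = [1, 2, 4] / [3]
  Insert 1 (step 5): P = [1, 5, 6] / [2] / [3];  Q = [1, 2, 4] / [3] / [5]
  Insert 8 (step 6): P = [1, 5, 6, 8] / [2] / [3];  Q = [1, 2, 4, 6] / [3] / [5]
  Insert 4 (step 7): P = [1, 4, 6, 8] / [2, 5] / [3];  Q = [1, 2, 4, 6] / [3, 7] / [5]
  Insert 7 (step 8): P = [1, 4, 6, 7] / [2, 5, 8] / [3];  Q = [1, 2, 4, 6] / [3, 7, 8] / [5]
Final shape: (4, 3, 1).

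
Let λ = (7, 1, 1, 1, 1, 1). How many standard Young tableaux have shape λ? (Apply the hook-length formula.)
# SYT of shape (7, 1, 1, 1, 1, 1) = 462

Hook-length formula: f^λ = n! / Π hook(c), product over all cells c of the Young diagram. For λ = (7, 1, 1, 1, 1, 1), n = 12 boxes. Hook lengths by row (left-to-right, top-to-bottom): [12, 6, 5, 4, 3, 2, 1]; [5]; [4]; [3]; [2]; [1]. Product of hooks = 1036800. So f^λ = 12! / 1036800 = 479001600 / 1036800 = 462.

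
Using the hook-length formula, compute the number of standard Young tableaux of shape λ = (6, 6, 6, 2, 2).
# SYT of shape (6, 6, 6, 2, 2) = 248958710

Hook-length formula: f^λ = n! / Π hook(c), product over all cells c of the Young diagram. For λ = (6, 6, 6, 2, 2), n = 22 boxes. Hook lengths by row (left-to-right, top-to-bottom): [10, 9, 6, 5, 4, 3]; [9, 8, 5, 4, 3, 2]; [8, 7, 4, 3, 2, 1]; [3, 2]; [2, 1]. Product of hooks = 4514807808000. So f^λ = 22! / 4514807808000 = 1124000727777607680000 / 4514807808000 = 248958710.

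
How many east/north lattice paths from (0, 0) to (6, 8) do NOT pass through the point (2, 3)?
Number of paths = 1743

Total paths from (0, 0) to (6, 8): C(14, 6) = 3003. Paths through (2, 3): (paths (0, 0) → (2, 3)) × (paths (2, 3) → (6, 8)) = C(5, 2) · C(9, 4) = 10 · 126 = 1260. Avoidance count = 3003 − 1260 = 1743.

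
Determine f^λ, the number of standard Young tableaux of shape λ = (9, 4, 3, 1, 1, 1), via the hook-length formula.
# SYT of shape (9, 4, 3, 1, 1, 1) = 16628040

Hook-length formula: f^λ = n! / Π hook(c), product over all cells c of the Young diagram. For λ = (9, 4, 3, 1, 1, 1), n = 19 boxes. Hook lengths by row (left-to-right, top-to-bottom): [14, 10, 9, 7, 5, 4, 3, 2, 1]; [8, 4, 3, 1]; [6, 2, 1]; [3]; [2]; [1]. Product of hooks = 7315660800. So f^λ = 19! / 7315660800 = 121645100408832000 / 7315660800 = 16628040.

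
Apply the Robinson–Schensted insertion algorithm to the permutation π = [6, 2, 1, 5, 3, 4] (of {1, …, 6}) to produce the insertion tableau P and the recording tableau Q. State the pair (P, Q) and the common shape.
P = [1, 3, 4] / [2, 5] / [6];  Q = [1, 4, 6] / [2, 5] / [3];  common shape = (3, 2, 1)

Row-insert the values π_1, π_2, … into P one at a time, bumping the leftmost entry strictly greater than the inserted value down to the next row. The recording tableau Q records, in position (i, j), the step at which that cell was added to P.
  Insert 6 (step 1): P = [6];  Q = [1]
  Insert 2 (step 2): P = [2] / [6];  Q = [1] / [2]
  Insert 1 (step 3): P = [1] / [2] / [6];  Q = [1] / [2] / [3]
  Insert 5 (step 4): P = [1, 5] / [2] / [6];  Q = [1, 4] / [2] / [3]
  Insert 3 (step 5): P = [1, 3] / [2, 5] / [6];  Q = [1, 4] / [2, 5] / [3]
  Insert 4 (step 6): P = [1, 3, 4] / [2, 5] / [6];  Q = [1, 4, 6] / [2, 5] / [3]
Final shape: (3, 2, 1).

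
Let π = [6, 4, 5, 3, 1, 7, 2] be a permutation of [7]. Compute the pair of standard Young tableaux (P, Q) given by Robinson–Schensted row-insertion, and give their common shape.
P = [1, 2, 7] / [3, 5] / [4] / [6];  Q = [1, 3, 6] / [2, 7] / [4] / [5];  common shape = (3, 2, 1, 1)

Row-insert the values π_1, π_2, … into P one at a time, bumping the leftmost entry strictly greater than the inserted value down to the next row. The recording tableau Q records, in position (i, j), the step at which that cell was added to P.
  Insert 6 (step 1): P = [6];  Q = [1]
  Insert 4 (step 2): P = [4] / [6];  Q = [1] / [2]
  Insert 5 (step 3): P = [4, 5] / [6];  Q = [1, 3] / [2]
  Insert 3 (step 4): P = [3, 5] / [4] / [6];  Q = [1, 3] / [2] / [4]
  Insert 1 (step 5): P = [1, 5] / [3] / [4] / [6];  Q = [1, 3] / [2] / [4] / [5]
  Insert 7 (step 6): P = [1, 5, 7] / [3] / [4] / [6];  Q = [1, 3, 6] / [2] / [4] / [5]
  Insert 2 (step 7): P = [1, 2, 7] / [3, 5] / [4] / [6];  Q = [1, 3, 6] / [2, 7] / [4] / [5]
Final shape: (3, 2, 1, 1).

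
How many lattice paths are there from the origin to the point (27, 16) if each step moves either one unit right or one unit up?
Number of paths = 265182149218

A monotone lattice path from (0, 0) to (27, 16) consists of 27 east steps and 16 north steps in some order, so it is determined by which 27 of the 43 steps are east. The count is C(43, 27) = 265182149218.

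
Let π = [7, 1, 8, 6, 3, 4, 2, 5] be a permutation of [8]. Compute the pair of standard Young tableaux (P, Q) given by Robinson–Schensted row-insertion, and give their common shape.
P = [1, 2, 4, 5] / [3, 8] / [6] / [7];  Q = [1, 3, 6, 8] / [2, 4] / [5] / [7];  common shape = (4, 2, 1, 1)

Row-insert the values π_1, π_2, … into P one at a time, bumping the leftmost entry strictly greater than the inserted value down to the next row. The recording tableau Q records, in position (i, j), the step at which that cell was added to P.
  Insert 7 (step 1): P = [7];  Q = [1]
  Insert 1 (step 2): P = [1] / [7];  Q = [1] / [2]
  Insert 8 (step 3): P = [1, 8] / [7];  Q = [1, 3] / [2]
  Insert 6 (step 4): P = [1, 6] / [7, 8];  Q = [1, 3] / [2, 4]
  Insert 3 (step 5): P = [1, 3] / [6, 8] / [7];  Q = [1, 3] / [2, 4] / [5]
  Insert 4 (step 6): P = [1, 3, 4] / [6, 8] / [7];  Q = [1, 3, 6] / [2, 4] / [5]
  Insert 2 (step 7): P = [1, 2, 4] / [3, 8] / [6] / [7];  Q = [1, 3, 6] / [2, 4] / [5] / [7]
  Insert 5 (step 8): P = [1, 2, 4, 5] / [3, 8] / [6] / [7];  Q = [1, 3, 6, 8] / [2, 4] / [5] / [7]
Final shape: (4, 2, 1, 1).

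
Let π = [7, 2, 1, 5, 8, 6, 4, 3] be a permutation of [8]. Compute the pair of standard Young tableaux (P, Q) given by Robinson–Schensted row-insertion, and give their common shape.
P = [1, 3, 6] / [2, 4] / [5, 8] / [7];  Q = [1, 4, 5] / [2, 6] / [3, 7] / [8];  common shape = (3, 2, 2, 1)

Row-insert the values π_1, π_2, … into P one at a time, bumping the leftmost entry strictly greater than the inserted value down to the next row. The recording tableau Q records, in position (i, j), the step at which that cell was added to P.
  Insert 7 (step 1): P = [7];  Q = [1]
  Insert 2 (step 2): P = [2] / [7];  Q = [1] / [2]
  Insert 1 (step 3): P = [1] / [2] / [7];  Q = [1] / [2] / [3]
  Insert 5 (step 4): P = [1, 5] / [2] / [7];  Q = [1, 4] / [2] / [3]
  Insert 8 (step 5): P = [1, 5, 8] / [2] / [7];  Q = [1, 4, 5] / [2] / [3]
  Insert 6 (step 6): P = [1, 5, 6] / [2, 8] / [7];  Q = [1, 4, 5] / [2, 6] / [3]
  Insert 4 (step 7): P = [1, 4, 6] / [2, 5] / [7, 8];  Q = [1, 4, 5] / [2, 6] / [3, 7]
  Insert 3 (step 8): P = [1, 3, 6] / [2, 4] / [5, 8] / [7];  Q = [1, 4, 5] / [2, 6] / [3, 7] / [8]
Final shape: (3, 2, 2, 1).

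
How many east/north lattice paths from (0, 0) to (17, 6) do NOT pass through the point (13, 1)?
Number of paths = 99183

Total paths from (0, 0) to (17, 6): C(23, 17) = 100947. Paths through (13, 1): (paths (0, 0) → (13, 1)) × (paths (13, 1) → (17, 6)) = C(14, 13) · C(9, 4) = 14 · 126 = 1764. Avoidance count = 100947 − 1764 = 99183.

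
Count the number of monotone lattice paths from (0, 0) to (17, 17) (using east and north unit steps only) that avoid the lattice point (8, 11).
Number of paths = 1955318310

Total paths from (0, 0) to (17, 17): C(34, 17) = 2333606220. Paths through (8, 11): (paths (0, 0) → (8, 11)) × (paths (8, 11) → (17, 17)) = C(19, 8) · C(15, 9) = 75582 · 5005 = 378287910. Avoidance count = 2333606220 − 378287910 = 1955318310.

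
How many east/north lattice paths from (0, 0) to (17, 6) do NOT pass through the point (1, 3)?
Number of paths = 97071

Total paths from (0, 0) to (17, 6): C(23, 17) = 100947. Paths through (1, 3): (paths (0, 0) → (1, 3)) × (paths (1, 3) → (17, 6)) = C(4, 1) · C(19, 16) = 4 · 969 = 3876. Avoidance count = 100947 − 3876 = 97071.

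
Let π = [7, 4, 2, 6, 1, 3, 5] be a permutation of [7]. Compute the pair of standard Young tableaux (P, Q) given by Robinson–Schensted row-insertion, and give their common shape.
P = [1, 3, 5] / [2, 6] / [4] / [7];  Q = [1, 4, 7] / [2, 6] / [3] / [5];  common shape = (3, 2, 1, 1)

Row-insert the values π_1, π_2, … into P one at a time, bumping the leftmost entry strictly greater than the inserted value down to the next row. The recording tableau Q records, in position (i, j), the step at which that cell was added to P.
  Insert 7 (step 1): P = [7];  Q = [1]
  Insert 4 (step 2): P = [4] / [7];  Q = [1] / [2]
  Insert 2 (step 3): P = [2] / [4] / [7];  Q = [1] / [2] / [3]
  Insert 6 (step 4): P = [2, 6] / [4] / [7];  Q = [1, 4] / [2] / [3]
  Insert 1 (step 5): P = [1, 6] / [2] / [4] / [7];  Q = [1, 4] / [2] / [3] / [5]
  Insert 3 (step 6): P = [1, 3] / [2, 6] / [4] / [7];  Q = [1, 4] / [2, 6] / [3] / [5]
  Insert 5 (step 7): P = [1, 3, 5] / [2, 6] / [4] / [7];  Q = [1, 4, 7] / [2, 6] / [3] / [5]
Final shape: (3, 2, 1, 1).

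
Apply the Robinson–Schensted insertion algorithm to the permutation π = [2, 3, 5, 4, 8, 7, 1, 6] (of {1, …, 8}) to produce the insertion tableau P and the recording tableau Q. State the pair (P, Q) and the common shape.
P = [1, 3, 4, 6] / [2, 7] / [5, 8];  Q = [1, 2, 3, 5] / [4, 6] / [7, 8];  common shape = (4, 2, 2)

Row-insert the values π_1, π_2, … into P one at a time, bumping the leftmost entry strictly greater than the inserted value down to the next row. The recording tableau Q records, in position (i, j), the step at which that cell was added to P.
  Insert 2 (step 1): P = [2];  Q = [1]
  Insert 3 (step 2): P = [2, 3];  Q = [1, 2]
  Insert 5 (step 3): P = [2, 3, 5];  Q = [1, 2, 3]
  Insert 4 (step 4): P = [2, 3, 4] / [5];  Q = [1, 2, 3] / [4]
  Insert 8 (step 5): P = [2, 3, 4, 8] / [5];  Q = [1, 2, 3, 5] / [4]
  Insert 7 (step 6): P = [2, 3, 4, 7] / [5, 8];  Q = [1, 2, 3, 5] / [4, 6]
  Insert 1 (step 7): P = [1, 3, 4, 7] / [2, 8] / [5];  Q = [1, 2, 3, 5] / [4, 6] / [7]
  Insert 6 (step 8): P = [1, 3, 4, 6] / [2, 7] / [5, 8];  Q = [1, 2, 3, 5] / [4, 6] / [7, 8]
Final shape: (4, 2, 2).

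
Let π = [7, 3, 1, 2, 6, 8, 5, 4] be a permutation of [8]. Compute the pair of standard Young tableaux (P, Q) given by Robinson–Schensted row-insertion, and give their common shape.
P = [1, 2, 4, 8] / [3, 5] / [6] / [7];  Q = [1, 4, 5, 6] / [2, 7] / [3] / [8];  common shape = (4, 2, 1, 1)

Row-insert the values π_1, π_2, … into P one at a time, bumping the leftmost entry strictly greater than the inserted value down to the next row. The recording tableau Q records, in position (i, j), the step at which that cell was added to P.
  Insert 7 (step 1): P = [7];  Q = [1]
  Insert 3 (step 2): P = [3] / [7];  Q = [1] / [2]
  Insert 1 (step 3): P = [1] / [3] / [7];  Q = [1] / [2] / [3]
  Insert 2 (step 4): P = [1, 2] / [3] / [7];  Q = [1, 4] / [2] / [3]
  Insert 6 (step 5): P = [1, 2, 6] / [3] / [7];  Q = [1, 4, 5] / [2] / [3]
  Insert 8 (step 6): P = [1, 2, 6, 8] / [3] / [7];  Q = [1, 4, 5, 6] / [2] / [3]
  Insert 5 (step 7): P = [1, 2, 5, 8] / [3, 6] / [7];  Q = [1, 4, 5, 6] / [2, 7] / [3]
  Insert 4 (step 8): P = [1, 2, 4, 8] / [3, 5] / [6] / [7];  Q = [1, 4, 5, 6] / [2, 7] / [3] / [8]
Final shape: (4, 2, 1, 1).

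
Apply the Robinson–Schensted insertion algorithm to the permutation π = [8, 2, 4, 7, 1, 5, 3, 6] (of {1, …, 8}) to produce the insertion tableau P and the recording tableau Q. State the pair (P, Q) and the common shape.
P = [1, 3, 5, 6] / [2, 4] / [7] / [8];  Q = [1, 3, 4, 8] / [2, 6] / [5] / [7];  common shape = (4, 2, 1, 1)

Row-insert the values π_1, π_2, … into P one at a time, bumping the leftmost entry strictly greater than the inserted value down to the next row. The recording tableau Q records, in position (i, j), the step at which that cell was added to P.
  Insert 8 (step 1): P = [8];  Q = [1]
  Insert 2 (step 2): P = [2] / [8];  Q = [1] / [2]
  Insert 4 (step 3): P = [2, 4] / [8];  Q = [1, 3] / [2]
  Insert 7 (step 4): P = [2, 4, 7] / [8];  Q = [1, 3, 4] / [2]
  Insert 1 (step 5): P = [1, 4, 7] / [2] / [8];  Q = [1, 3, 4] / [2] / [5]
  Insert 5 (step 6): P = [1, 4, 5] / [2, 7] / [8];  Q = [1, 3, 4] / [2, 6] / [5]
  Insert 3 (step 7): P = [1, 3, 5] / [2, 4] / [7] / [8];  Q = [1, 3, 4] / [2, 6] / [5] / [7]
  Insert 6 (step 8): P = [1, 3, 5, 6] / [2, 4] / [7] / [8];  Q = [1, 3, 4, 8] / [2, 6] / [5] / [7]
Final shape: (4, 2, 1, 1).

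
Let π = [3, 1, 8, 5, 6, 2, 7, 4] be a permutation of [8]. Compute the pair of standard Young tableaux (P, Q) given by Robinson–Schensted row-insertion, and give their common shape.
P = [1, 2, 4, 7] / [3, 5, 6] / [8];  Q = [1, 3, 5, 7] / [2, 4, 8] / [6];  common shape = (4, 3, 1)

Row-insert the values π_1, π_2, … into P one at a time, bumping the leftmost entry strictly greater than the inserted value down to the next row. The recording tableau Q records, in position (i, j), the step at which that cell was added to P.
  Insert 3 (step 1): P = [3];  Q = [1]
  Insert 1 (step 2): P = [1] / [3];  Q = [1] / [2]
  Insert 8 (step 3): P = [1, 8] / [3];  Q = [1, 3] / [2]
  Insert 5 (step 4): P = [1, 5] / [3, 8];  Q = [1, 3] / [2, 4]
  Insert 6 (step 5): P = [1, 5, 6] / [3, 8];  Q = [1, 3, 5] / [2, 4]
  Insert 2 (step 6): P = [1, 2, 6] / [3, 5] / [8];  Q = [1, 3, 5] / [2, 4] / [6]
  Insert 7 (step 7): P = [1, 2, 6, 7] / [3, 5] / [8];  Q = [1, 3, 5, 7] / [2, 4] / [6]
  Insert 4 (step 8): P = [1, 2, 4, 7] / [3, 5, 6] / [8];  Q = [1, 3, 5, 7] / [2, 4, 8] / [6]
Final shape: (4, 3, 1).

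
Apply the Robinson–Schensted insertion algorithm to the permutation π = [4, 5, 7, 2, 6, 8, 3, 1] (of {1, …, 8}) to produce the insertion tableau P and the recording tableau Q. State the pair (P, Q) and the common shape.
P = [1, 3, 6, 8] / [2, 5] / [4] / [7];  Q = [1, 2, 3, 6] / [4, 5] / [7] / [8];  common shape = (4, 2, 1, 1)

Row-insert the values π_1, π_2, … into P one at a time, bumping the leftmost entry strictly greater than the inserted value down to the next row. The recording tableau Q records, in position (i, j), the step at which that cell was added to P.
  Insert 4 (step 1): P = [4];  Q = [1]
  Insert 5 (step 2): P = [4, 5];  Q = [1, 2]
  Insert 7 (step 3): P = [4, 5, 7];  Q = [1, 2, 3]
  Insert 2 (step 4): P = [2, 5, 7] / [4];  Q = [1, 2, 3] / [4]
  Insert 6 (step 5): P = [2, 5, 6] / [4, 7];  Q = [1, 2, 3] / [4, 5]
  Insert 8 (step 6): P = [2, 5, 6, 8] / [4, 7];  Q = [1, 2, 3, 6] / [4, 5]
  Insert 3 (step 7): P = [2, 3, 6, 8] / [4, 5] / [7];  Q = [1, 2, 3, 6] / [4, 5] / [7]
  Insert 1 (step 8): P = [1, 3, 6, 8] / [2, 5] / [4] / [7];  Q = [1, 2, 3, 6] / [4, 5] / [7] / [8]
Final shape: (4, 2, 1, 1).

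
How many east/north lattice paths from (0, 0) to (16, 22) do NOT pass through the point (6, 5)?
Number of paths = 18342410760

Total paths from (0, 0) to (16, 22): C(38, 16) = 22239974430. Paths through (6, 5): (paths (0, 0) → (6, 5)) × (paths (6, 5) → (16, 22)) = C(11, 6) · C(27, 10) = 462 · 8436285 = 3897563670. Avoidance count = 22239974430 − 3897563670 = 18342410760.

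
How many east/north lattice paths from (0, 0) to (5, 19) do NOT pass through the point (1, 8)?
Number of paths = 30219

Total paths from (0, 0) to (5, 19): C(24, 5) = 42504. Paths through (1, 8): (paths (0, 0) → (1, 8)) × (paths (1, 8) → (5, 19)) = C(9, 1) · C(15, 4) = 9 · 1365 = 12285. Avoidance count = 42504 − 12285 = 30219.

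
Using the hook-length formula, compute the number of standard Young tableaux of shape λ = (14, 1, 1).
# SYT of shape (14, 1, 1) = 105

Hook-length formula: f^λ = n! / Π hook(c), product over all cells c of the Young diagram. For λ = (14, 1, 1), n = 16 boxes. Hook lengths by row (left-to-right, top-to-bottom): [16, 13, 12, 11, 10, 9, 8, 7, 6, 5, 4, 3, 2, 1]; [2]; [1]. Product of hooks = 199264665600. So f^λ = 16! / 199264665600 = 20922789888000 / 199264665600 = 105.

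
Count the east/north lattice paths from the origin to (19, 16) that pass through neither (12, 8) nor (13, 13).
Number of paths = 2439150480

Inclusion–exclusion. Total paths: C(35, 19) = 4059928950. Through P₁: C(20, 12)·C(15, 7) = 810616950. Through P₂: C(26, 13)·C(9, 6) = 873650400. Since P₁ is strictly southwest of P₂, a monotone path through both must visit P₁ then P₂; paths through both = C(20, 12)·C(6, 1)·C(9, 6) = 63488880. Avoid both = 4059928950 − 810616950 − 873650400 + 63488880 = 2439150480.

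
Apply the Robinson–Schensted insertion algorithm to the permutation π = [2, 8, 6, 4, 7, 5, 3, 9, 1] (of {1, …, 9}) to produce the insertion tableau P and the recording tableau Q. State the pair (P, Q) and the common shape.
P = [1, 3, 5, 9] / [2, 7] / [4] / [6] / [8];  Q = [1, 2, 5, 8] / [3, 6] / [4] / [7] / [9];  common shape = (4, 2, 1, 1, 1)

Row-insert the values π_1, π_2, … into P one at a time, bumping the leftmost entry strictly greater than the inserted value down to the next row. The recording tableau Q records, in position (i, j), the step at which that cell was added to P.
  Insert 2 (step 1): P = [2];  Q = [1]
  Insert 8 (step 2): P = [2, 8];  Q = [1, 2]
  Insert 6 (step 3): P = [2, 6] / [8];  Q = [1, 2] / [3]
  Insert 4 (step 4): P = [2, 4] / [6] / [8];  Q = [1, 2] / [3] / [4]
  Insert 7 (step 5): P = [2, 4, 7] / [6] / [8];  Q = [1, 2, 5] / [3] / [4]
  Insert 5 (step 6): P = [2, 4, 5] / [6, 7] / [8];  Q = [1, 2, 5] / [3, 6] / [4]
  Insert 3 (step 7): P = [2, 3, 5] / [4, 7] / [6] / [8];  Q = [1, 2, 5] / [3, 6] / [4] / [7]
  Insert 9 (step 8): P = [2, 3, 5, 9] / [4, 7] / [6] / [8];  Q = [1, 2, 5, 8] / [3, 6] / [4] / [7]
  Insert 1 (step 9): P = [1, 3, 5, 9] / [2, 7] / [4] / [6] / [8];  Q = [1, 2, 5, 8] / [3, 6] / [4] / [7] / [9]
Final shape: (4, 2, 1, 1, 1).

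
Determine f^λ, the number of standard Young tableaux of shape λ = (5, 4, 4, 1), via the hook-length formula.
# SYT of shape (5, 4, 4, 1) = 21021

Hook-length formula: f^λ = n! / Π hook(c), product over all cells c of the Young diagram. For λ = (5, 4, 4, 1), n = 14 boxes. Hook lengths by row (left-to-right, top-to-bottom): [8, 6, 5, 4, 1]; [6, 4, 3, 2]; [5, 3, 2, 1]; [1]. Product of hooks = 4147200. So f^λ = 14! / 4147200 = 87178291200 / 4147200 = 21021.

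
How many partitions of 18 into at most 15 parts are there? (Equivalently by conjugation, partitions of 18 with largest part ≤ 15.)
p(18, parts ≤ 15) = 381

Use the recurrence p(n, m) = p(n, m−1) + p(n−m, m): either the largest part is < m (count p(n, m−1)) or the largest part is exactly m (remove one copy of m, count p(n−m, m)). With p(0, ·) = 1 this gives p(18, parts ≤ 15) = 381. (By conjugating Young diagrams, this also counts partitions of 18 into at most 15 parts.)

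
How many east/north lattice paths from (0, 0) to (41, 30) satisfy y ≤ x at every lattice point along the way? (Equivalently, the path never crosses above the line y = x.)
Number of paths = 27384596126328843248

By the reflection principle (André's argument), the number of monotone paths to (41, 30) with n ≤ m that never go above y = x is C(71, 41) − C(71, 42) = 95846086442150951368 − 68461490315822108120 = 27384596126328843248.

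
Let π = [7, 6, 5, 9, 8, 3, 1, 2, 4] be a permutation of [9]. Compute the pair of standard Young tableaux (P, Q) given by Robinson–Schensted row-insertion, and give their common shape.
P = [1, 2, 4] / [3, 8] / [5, 9] / [6] / [7];  Q = [1, 4, 9] / [2, 5] / [3, 8] / [6] / [7];  common shape = (3, 2, 2, 1, 1)

Row-insert the values π_1, π_2, … into P one at a time, bumping the leftmost entry strictly greater than the inserted value down to the next row. The recording tableau Q records, in position (i, j), the step at which that cell was added to P.
  Insert 7 (step 1): P = [7];  Q = [1]
  Insert 6 (step 2): P = [6] / [7];  Q = [1] / [2]
  Insert 5 (step 3): P = [5] / [6] / [7];  Q = [1] / [2] / [3]
  Insert 9 (step 4): P = [5, 9] / [6] / [7];  Q = [1, 4] / [2] / [3]
  Insert 8 (step 5): P = [5, 8] / [6, 9] / [7];  Q = [1, 4] / [2, 5] / [3]
  Insert 3 (step 6): P = [3, 8] / [5, 9] / [6] / [7];  Q = [1, 4] / [2, 5] / [3] / [6]
  Insert 1 (step 7): P = [1, 8] / [3, 9] / [5] / [6] / [7];  Q = [1, 4] / [2, 5] / [3] / [6] / [7]
  Insert 2 (step 8): P = [1, 2] / [3, 8] / [5, 9] / [6] / [7];  Q = [1, 4] / [2, 5] / [3, 8] / [6] / [7]
  Insert 4 (step 9): P = [1, 2, 4] / [3, 8] / [5, 9] / [6] / [7];  Q = [1, 4, 9] / [2, 5] / [3, 8] / [6] / [7]
Final shape: (3, 2, 2, 1, 1).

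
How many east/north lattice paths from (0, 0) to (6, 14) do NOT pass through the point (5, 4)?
Number of paths = 37374

Total paths from (0, 0) to (6, 14): C(20, 6) = 38760. Paths through (5, 4): (paths (0, 0) → (5, 4)) × (paths (5, 4) → (6, 14)) = C(9, 5) · C(11, 1) = 126 · 11 = 1386. Avoidance count = 38760 − 1386 = 37374.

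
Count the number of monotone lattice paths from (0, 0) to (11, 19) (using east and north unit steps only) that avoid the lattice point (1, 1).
Number of paths = 28381080

Total paths from (0, 0) to (11, 19): C(30, 11) = 54627300. Paths through (1, 1): (paths (0, 0) → (1, 1)) × (paths (1, 1) → (11, 19)) = C(2, 1) · C(28, 10) = 2 · 13123110 = 26246220. Avoidance count = 54627300 − 26246220 = 28381080.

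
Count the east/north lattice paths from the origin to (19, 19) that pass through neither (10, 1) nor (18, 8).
Number of paths = 35275810845

Inclusion–exclusion. Total paths: C(38, 19) = 35345263800. Through P₁: C(11, 10)·C(27, 9) = 51555075. Through P₂: C(26, 18)·C(12, 1) = 18747300. Since P₁ is strictly southwest of P₂, a monotone path through both must visit P₁ then P₂; paths through both = C(11, 10)·C(15, 8)·C(12, 1) = 849420. Avoid both = 35345263800 − 51555075 − 18747300 + 849420 = 35275810845.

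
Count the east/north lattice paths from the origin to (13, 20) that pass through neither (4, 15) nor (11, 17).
Number of paths = 352060248

Inclusion–exclusion. Total paths: C(33, 13) = 573166440. Through P₁: C(19, 4)·C(14, 9) = 7759752. Through P₂: C(28, 11)·C(5, 2) = 214741800. Since P₁ is strictly southwest of P₂, a monotone path through both must visit P₁ then P₂; paths through both = C(19, 4)·C(9, 7)·C(5, 2) = 1395360. Avoid both = 573166440 − 7759752 − 214741800 + 1395360 = 352060248.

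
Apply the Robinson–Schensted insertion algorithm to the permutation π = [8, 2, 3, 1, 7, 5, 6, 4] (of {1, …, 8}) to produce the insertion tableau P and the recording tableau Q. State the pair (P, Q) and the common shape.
P = [1, 3, 4, 6] / [2, 5] / [7] / [8];  Q = [1, 3, 5, 7] / [2, 6] / [4] / [8];  common shape = (4, 2, 1, 1)

Row-insert the values π_1, π_2, … into P one at a time, bumping the leftmost entry strictly greater than the inserted value down to the next row. The recording tableau Q records, in position (i, j), the step at which that cell was added to P.
  Insert 8 (step 1): P = [8];  Q = [1]
  Insert 2 (step 2): P = [2] / [8];  Q = [1] / [2]
  Insert 3 (step 3): P = [2, 3] / [8];  Q = [1, 3] / [2]
  Insert 1 (step 4): P = [1, 3] / [2] / [8];  Q = [1, 3] / [2] / [4]
  Insert 7 (step 5): P = [1, 3, 7] / [2] / [8];  Q = [1, 3, 5] / [2] / [4]
  Insert 5 (step 6): P = [1, 3, 5] / [2, 7] / [8];  Q = [1, 3, 5] / [2, 6] / [4]
  Insert 6 (step 7): P = [1, 3, 5, 6] / [2, 7] / [8];  Q = [1, 3, 5, 7] / [2, 6] / [4]
  Insert 4 (step 8): P = [1, 3, 4, 6] / [2, 5] / [7] / [8];  Q = [1, 3, 5, 7] / [2, 6] / [4] / [8]
Final shape: (4, 2, 1, 1).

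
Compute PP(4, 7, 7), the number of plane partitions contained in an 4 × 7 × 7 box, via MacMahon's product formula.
PP(4, 7, 7) = 142174944340

Evaluate the triple product over i = 1..4, j = 1..7, k = 1..7. The factors are (2/1) · (3/2) · (4/3) · (5/4) · (6/5) · (7/6) · (8/7) · (3/2) · … (196 factors total). The numerators and denominators telescope so the product is an integer; carrying out the multiplication exactly gives PP(4, 7, 7) = 142174944340.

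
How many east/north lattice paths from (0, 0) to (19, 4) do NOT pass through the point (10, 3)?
Number of paths = 5995

Total paths from (0, 0) to (19, 4): C(23, 19) = 8855. Paths through (10, 3): (paths (0, 0) → (10, 3)) × (paths (10, 3) → (19, 4)) = C(13, 10) · C(10, 9) = 286 · 10 = 2860. Avoidance count = 8855 − 2860 = 5995.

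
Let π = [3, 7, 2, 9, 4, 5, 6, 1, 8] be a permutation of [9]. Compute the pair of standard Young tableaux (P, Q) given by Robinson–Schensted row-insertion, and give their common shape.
P = [1, 4, 5, 6, 8] / [2, 7, 9] / [3];  Q = [1, 2, 4, 7, 9] / [3, 5, 6] / [8];  common shape = (5, 3, 1)

Row-insert the values π_1, π_2, … into P one at a time, bumping the leftmost entry strictly greater than the inserted value down to the next row. The recording tableau Q records, in position (i, j), the step at which that cell was added to P.
  Insert 3 (step 1): P = [3];  Q = [1]
  Insert 7 (step 2): P = [3, 7];  Q = [1, 2]
  Insert 2 (step 3): P = [2, 7] / [3];  Q = [1, 2] / [3]
  Insert 9 (step 4): P = [2, 7, 9] / [3];  Q = [1, 2, 4] / [3]
  Insert 4 (step 5): P = [2, 4, 9] / [3, 7];  Q = [1, 2, 4] / [3, 5]
  Insert 5 (step 6): P = [2, 4, 5] / [3, 7, 9];  Q = [1, 2, 4] / [3, 5, 6]
  Insert 6 (step 7): P = [2, 4, 5, 6] / [3, 7, 9];  Q = [1, 2, 4, 7] / [3, 5, 6]
  Insert 1 (step 8): P = [1, 4, 5, 6] / [2, 7, 9] / [3];  Q = [1, 2, 4, 7] / [3, 5, 6] / [8]
  Insert 8 (step 9): P = [1, 4, 5, 6, 8] / [2, 7, 9] / [3];  Q = [1, 2, 4, 7, 9] / [3, 5, 6] / [8]
Final shape: (5, 3, 1).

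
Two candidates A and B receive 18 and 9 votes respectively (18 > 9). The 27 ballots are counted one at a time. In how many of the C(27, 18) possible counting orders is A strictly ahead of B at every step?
Strict-lead orderings = 1562275

Total orderings of the 27 votes with 18 for A: C(27, 18) = 4686825. By the Bertrand ballot formula (Cycle Lemma / reflection principle), the number of orderings in which A is strictly ahead of B throughout is (p − q)/(p + q) · C(p + q, p) = (18 − 9)/(18 + 9) · 4686825 = 1562275.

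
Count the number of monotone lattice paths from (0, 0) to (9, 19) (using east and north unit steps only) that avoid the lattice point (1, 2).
Number of paths = 3662175

Total paths from (0, 0) to (9, 19): C(28, 9) = 6906900. Paths through (1, 2): (paths (0, 0) → (1, 2)) × (paths (1, 2) → (9, 19)) = C(3, 1) · C(25, 8) = 3 · 1081575 = 3244725. Avoidance count = 6906900 − 3244725 = 3662175.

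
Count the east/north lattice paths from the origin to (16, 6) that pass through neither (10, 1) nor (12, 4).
Number of paths = 43881

Inclusion–exclusion. Total paths: C(22, 16) = 74613. Through P₁: C(11, 10)·C(11, 6) = 5082. Through P₂: C(16, 12)·C(6, 4) = 27300. Since P₁ is strictly southwest of P₂, a monotone path through both must visit P₁ then P₂; paths through both = C(11, 10)·C(5, 2)·C(6, 4) = 1650. Avoid both = 74613 − 5082 − 27300 + 1650 = 43881.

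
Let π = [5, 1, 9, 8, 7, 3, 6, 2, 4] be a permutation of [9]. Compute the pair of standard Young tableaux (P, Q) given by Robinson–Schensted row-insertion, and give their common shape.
P = [1, 2, 4] / [3, 6] / [5, 7] / [8] / [9];  Q = [1, 3, 7] / [2, 4] / [5, 9] / [6] / [8];  common shape = (3, 2, 2, 1, 1)

Row-insert the values π_1, π_2, … into P one at a time, bumping the leftmost entry strictly greater than the inserted value down to the next row. The recording tableau Q records, in position (i, j), the step at which that cell was added to P.
  Insert 5 (step 1): P = [5];  Q = [1]
  Insert 1 (step 2): P = [1] / [5];  Q = [1] / [2]
  Insert 9 (step 3): P = [1, 9] / [5];  Q = [1, 3] / [2]
  Insert 8 (step 4): P = [1, 8] / [5, 9];  Q = [1, 3] / [2, 4]
  Insert 7 (step 5): P = [1, 7] / [5, 8] / [9];  Q = [1, 3] / [2, 4] / [5]
  Insert 3 (step 6): P = [1, 3] / [5, 7] / [8] / [9];  Q = [1, 3] / [2, 4] / [5] / [6]
  Insert 6 (step 7): P = [1, 3, 6] / [5, 7] / [8] / [9];  Q = [1, 3, 7] / [2, 4] / [5] / [6]
  Insert 2 (step 8): P = [1, 2, 6] / [3, 7] / [5] / [8] / [9];  Q = [1, 3, 7] / [2, 4] / [5] / [6] / [8]
  Insert 4 (step 9): P = [1, 2, 4] / [3, 6] / [5, 7] / [8] / [9];  Q = [1, 3, 7] / [2, 4] / [5, 9] / [6] / [8]
Final shape: (3, 2, 2, 1, 1).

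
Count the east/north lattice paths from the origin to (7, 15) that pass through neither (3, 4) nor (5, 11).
Number of paths = 76149

Inclusion–exclusion. Total paths: C(22, 7) = 170544. Through P₁: C(7, 3)·C(15, 4) = 47775. Through P₂: C(16, 5)·C(6, 2) = 65520. Since P₁ is strictly southwest of P₂, a monotone path through both must visit P₁ then P₂; paths through both = C(7, 3)·C(9, 2)·C(6, 2) = 18900. Avoid both = 170544 − 47775 − 65520 + 18900 = 76149.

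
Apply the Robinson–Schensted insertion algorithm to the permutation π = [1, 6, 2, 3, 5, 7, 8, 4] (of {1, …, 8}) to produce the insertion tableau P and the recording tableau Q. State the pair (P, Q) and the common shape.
P = [1, 2, 3, 4, 7, 8] / [5] / [6];  Q = [1, 2, 4, 5, 6, 7] / [3] / [8];  common shape = (6, 1, 1)

Row-insert the values π_1, π_2, … into P one at a time, bumping the leftmost entry strictly greater than the inserted value down to the next row. The recording tableau Q records, in position (i, j), the step at which that cell was added to P.
  Insert 1 (step 1): P = [1];  Q = [1]
  Insert 6 (step 2): P = [1, 6];  Q = [1, 2]
  Insert 2 (step 3): P = [1, 2] / [6];  Q = [1, 2] / [3]
  Insert 3 (step 4): P = [1, 2, 3] / [6];  Q = [1, 2, 4] / [3]
  Insert 5 (step 5): P = [1, 2, 3, 5] / [6];  Q = [1, 2, 4, 5] / [3]
  Insert 7 (step 6): P = [1, 2, 3, 5, 7] / [6];  Q = [1, 2, 4, 5, 6] / [3]
  Insert 8 (step 7): P = [1, 2, 3, 5, 7, 8] / [6];  Q = [1, 2, 4, 5, 6, 7] / [3]
  Insert 4 (step 8): P = [1, 2, 3, 4, 7, 8] / [5] / [6];  Q = [1, 2, 4, 5, 6, 7] / [3] / [8]
Final shape: (6, 1, 1).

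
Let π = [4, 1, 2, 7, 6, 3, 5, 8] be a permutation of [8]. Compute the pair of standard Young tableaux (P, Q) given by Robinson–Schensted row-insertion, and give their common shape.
P = [1, 2, 3, 5, 8] / [4, 6] / [7];  Q = [1, 3, 4, 7, 8] / [2, 5] / [6];  common shape = (5, 2, 1)

Row-insert the values π_1, π_2, … into P one at a time, bumping the leftmost entry strictly greater than the inserted value down to the next row. The recording tableau Q records, in position (i, j), the step at which that cell was added to P.
  Insert 4 (step 1): P = [4];  Q = [1]
  Insert 1 (step 2): P = [1] / [4];  Q = [1] / [2]
  Insert 2 (step 3): P = [1, 2] / [4];  Q = [1, 3] / [2]
  Insert 7 (step 4): P = [1, 2, 7] / [4];  Q = [1, 3, 4] / [2]
  Insert 6 (step 5): P = [1, 2, 6] / [4, 7];  Q = [1, 3, 4] / [2, 5]
  Insert 3 (step 6): P = [1, 2, 3] / [4, 6] / [7];  Q = [1, 3, 4] / [2, 5] / [6]
  Insert 5 (step 7): P = [1, 2, 3, 5] / [4, 6] / [7];  Q = [1, 3, 4, 7] / [2, 5] / [6]
  Insert 8 (step 8): P = [1, 2, 3, 5, 8] / [4, 6] / [7];  Q = [1, 3, 4, 7, 8] / [2, 5] / [6]
Final shape: (5, 2, 1).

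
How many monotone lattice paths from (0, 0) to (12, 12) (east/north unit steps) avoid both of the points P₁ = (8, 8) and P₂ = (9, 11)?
Number of paths = 1337336

Inclusion–exclusion. Total paths: C(24, 12) = 2704156. Through P₁: C(16, 8)·C(8, 4) = 900900. Through P₂: C(20, 9)·C(4, 3) = 671840. Since P₁ is strictly southwest of P₂, a monotone path through both must visit P₁ then P₂; paths through both = C(16, 8)·C(4, 1)·C(4, 3) = 205920. Avoid both = 2704156 − 900900 − 671840 + 205920 = 1337336.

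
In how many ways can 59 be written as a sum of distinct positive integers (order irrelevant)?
q(59) = 9792

A partition into distinct parts is a strictly decreasing sequence summing to n. The recurrence d(n, m) = d(n, m−1) + d(n−m, m−1) (use part m at most once) with q(n) = d(n, n) gives q(59) = 9792. (Euler's theorem: # distinct-part partitions = # odd-part partitions.)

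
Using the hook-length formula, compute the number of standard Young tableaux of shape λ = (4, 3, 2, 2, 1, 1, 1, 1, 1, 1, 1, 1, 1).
# SYT of shape (4, 3, 2, 2, 1, 1, 1, 1, 1, 1, 1, 1, 1) = 1574625

Hook-length formula: f^λ = n! / Π hook(c), product over all cells c of the Young diagram. For λ = (4, 3, 2, 2, 1, 1, 1, 1, 1, 1, 1, 1, 1), n = 20 boxes. Hook lengths by row (left-to-right, top-to-bottom): [16, 6, 3, 1]; [14, 4, 1]; [12, 2]; [11, 1]; [9]; [8]; [7]; [6]; [5]; [4]; [3]; [2]; [1]. Product of hooks = 1545067560960. So f^λ = 20! / 1545067560960 = 2432902008176640000 / 1545067560960 = 1574625.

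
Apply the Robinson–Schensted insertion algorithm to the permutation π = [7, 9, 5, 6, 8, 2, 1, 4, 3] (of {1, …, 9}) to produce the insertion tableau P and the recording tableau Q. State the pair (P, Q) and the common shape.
P = [1, 3, 8] / [2, 4] / [5, 6] / [7, 9];  Q = [1, 2, 5] / [3, 4] / [6, 8] / [7, 9];  common shape = (3, 2, 2, 2)

Row-insert the values π_1, π_2, … into P one at a time, bumping the leftmost entry strictly greater than the inserted value down to the next row. The recording tableau Q records, in position (i, j), the step at which that cell was added to P.
  Insert 7 (step 1): P = [7];  Q = [1]
  Insert 9 (step 2): P = [7, 9];  Q = [1, 2]
  Insert 5 (step 3): P = [5, 9] / [7];  Q = [1, 2] / [3]
  Insert 6 (step 4): P = [5, 6] / [7, 9];  Q = [1, 2] / [3, 4]
  Insert 8 (step 5): P = [5, 6, 8] / [7, 9];  Q = [1, 2, 5] / [3, 4]
  Insert 2 (step 6): P = [2, 6, 8] / [5, 9] / [7];  Q = [1, 2, 5] / [3, 4] / [6]
  Insert 1 (step 7): P = [1, 6, 8] / [2, 9] / [5] / [7];  Q = [1, 2, 5] / [3, 4] / [6] / [7]
  Insert 4 (step 8): P = [1, 4, 8] / [2, 6] / [5, 9] / [7];  Q = [1, 2, 5] / [3, 4] / [6, 8] / [7]
  Insert 3 (step 9): P = [1, 3, 8] / [2, 4] / [5, 6] / [7, 9];  Q = [1, 2, 5] / [3, 4] / [6, 8] / [7, 9]
Final shape: (3, 2, 2, 2).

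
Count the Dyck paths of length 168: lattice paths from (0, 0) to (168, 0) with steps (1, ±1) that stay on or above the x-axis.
C_84 = 270557451039395118028642463289168566420671280440

These Dyck paths are counted by the Catalan number C_n = (1/(n + 1)) · C(2n, n). For n = 84: C_84 = (1/85) · C(168, 84) = 22997383338348585032434609379579328145757058837400/85 = 270557451039395118028642463289168566420671280440.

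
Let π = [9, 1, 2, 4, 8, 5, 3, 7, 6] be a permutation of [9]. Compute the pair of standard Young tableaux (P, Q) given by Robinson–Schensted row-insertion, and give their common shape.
P = [1, 2, 3, 5, 6] / [4, 7] / [8] / [9];  Q = [1, 3, 4, 5, 8] / [2, 9] / [6] / [7];  common shape = (5, 2, 1, 1)

Row-insert the values π_1, π_2, … into P one at a time, bumping the leftmost entry strictly greater than the inserted value down to the next row. The recording tableau Q records, in position (i, j), the step at which that cell was added to P.
  Insert 9 (step 1): P = [9];  Q = [1]
  Insert 1 (step 2): P = [1] / [9];  Q = [1] / [2]
  Insert 2 (step 3): P = [1, 2] / [9];  Q = [1, 3] / [2]
  Insert 4 (step 4): P = [1, 2, 4] / [9];  Q = [1, 3, 4] / [2]
  Insert 8 (step 5): P = [1, 2, 4, 8] / [9];  Q = [1, 3, 4, 5] / [2]
  Insert 5 (step 6): P = [1, 2, 4, 5] / [8] / [9];  Q = [1, 3, 4, 5] / [2] / [6]
  Insert 3 (step 7): P = [1, 2, 3, 5] / [4] / [8] / [9];  Q = [1, 3, 4, 5] / [2] / [6] / [7]
  Insert 7 (step 8): P = [1, 2, 3, 5, 7] / [4] / [8] / [9];  Q = [1, 3, 4, 5, 8] / [2] / [6] / [7]
  Insert 6 (step 9): P = [1, 2, 3, 5, 6] / [4, 7] / [8] / [9];  Q = [1, 3, 4, 5, 8] / [2, 9] / [6] / [7]
Final shape: (5, 2, 1, 1).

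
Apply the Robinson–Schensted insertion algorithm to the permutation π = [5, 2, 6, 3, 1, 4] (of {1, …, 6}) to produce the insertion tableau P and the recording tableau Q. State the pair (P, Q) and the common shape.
P = [1, 3, 4] / [2, 6] / [5];  Q = [1, 3, 6] / [2, 4] / [5];  common shape = (3, 2, 1)

Row-insert the values π_1, π_2, … into P one at a time, bumping the leftmost entry strictly greater than the inserted value down to the next row. The recording tableau Q records, in position (i, j), the step at which that cell was added to P.
  Insert 5 (step 1): P = [5];  Q = [1]
  Insert 2 (step 2): P = [2] / [5];  Q = [1] / [2]
  Insert 6 (step 3): P = [2, 6] / [5];  Q = [1, 3] / [2]
  Insert 3 (step 4): P = [2, 3] / [5, 6];  Q = [1, 3] / [2, 4]
  Insert 1 (step 5): P = [1, 3] / [2, 6] / [5];  Q = [1, 3] / [2, 4] / [5]
  Insert 4 (step 6): P = [1, 3, 4] / [2, 6] / [5];  Q = [1, 3, 6] / [2, 4] / [5]
Final shape: (3, 2, 1).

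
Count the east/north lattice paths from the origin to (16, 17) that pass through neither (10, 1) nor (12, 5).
Number of paths = 1155020507

Inclusion–exclusion. Total paths: C(33, 16) = 1166803110. Through P₁: C(11, 10)·C(22, 6) = 820743. Through P₂: C(17, 12)·C(16, 4) = 11262160. Since P₁ is strictly southwest of P₂, a monotone path through both must visit P₁ then P₂; paths through both = C(11, 10)·C(6, 2)·C(16, 4) = 300300. Avoid both = 1166803110 − 820743 − 11262160 + 300300 = 1155020507.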